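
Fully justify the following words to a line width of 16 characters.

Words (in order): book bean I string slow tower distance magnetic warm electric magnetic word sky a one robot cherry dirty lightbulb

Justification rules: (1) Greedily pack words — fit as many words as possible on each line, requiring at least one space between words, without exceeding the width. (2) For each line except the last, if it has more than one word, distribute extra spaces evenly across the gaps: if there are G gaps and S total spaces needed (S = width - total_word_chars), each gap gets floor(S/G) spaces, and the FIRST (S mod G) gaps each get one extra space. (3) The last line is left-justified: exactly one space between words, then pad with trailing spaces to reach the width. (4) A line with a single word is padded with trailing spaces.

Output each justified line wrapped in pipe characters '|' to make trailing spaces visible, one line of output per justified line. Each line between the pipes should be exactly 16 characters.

Line 1: ['book', 'bean', 'I'] (min_width=11, slack=5)
Line 2: ['string', 'slow'] (min_width=11, slack=5)
Line 3: ['tower', 'distance'] (min_width=14, slack=2)
Line 4: ['magnetic', 'warm'] (min_width=13, slack=3)
Line 5: ['electric'] (min_width=8, slack=8)
Line 6: ['magnetic', 'word'] (min_width=13, slack=3)
Line 7: ['sky', 'a', 'one', 'robot'] (min_width=15, slack=1)
Line 8: ['cherry', 'dirty'] (min_width=12, slack=4)
Line 9: ['lightbulb'] (min_width=9, slack=7)

Answer: |book    bean   I|
|string      slow|
|tower   distance|
|magnetic    warm|
|electric        |
|magnetic    word|
|sky  a one robot|
|cherry     dirty|
|lightbulb       |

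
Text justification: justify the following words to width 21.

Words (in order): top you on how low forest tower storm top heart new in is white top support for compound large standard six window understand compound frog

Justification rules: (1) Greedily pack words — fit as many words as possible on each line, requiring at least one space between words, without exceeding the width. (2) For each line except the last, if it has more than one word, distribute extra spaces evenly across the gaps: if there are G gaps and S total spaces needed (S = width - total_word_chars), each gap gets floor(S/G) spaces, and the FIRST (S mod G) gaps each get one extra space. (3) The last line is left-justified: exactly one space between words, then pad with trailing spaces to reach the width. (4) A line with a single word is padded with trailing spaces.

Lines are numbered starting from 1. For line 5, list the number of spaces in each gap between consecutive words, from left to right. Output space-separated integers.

Line 1: ['top', 'you', 'on', 'how', 'low'] (min_width=18, slack=3)
Line 2: ['forest', 'tower', 'storm'] (min_width=18, slack=3)
Line 3: ['top', 'heart', 'new', 'in', 'is'] (min_width=19, slack=2)
Line 4: ['white', 'top', 'support', 'for'] (min_width=21, slack=0)
Line 5: ['compound', 'large'] (min_width=14, slack=7)
Line 6: ['standard', 'six', 'window'] (min_width=19, slack=2)
Line 7: ['understand', 'compound'] (min_width=19, slack=2)
Line 8: ['frog'] (min_width=4, slack=17)

Answer: 8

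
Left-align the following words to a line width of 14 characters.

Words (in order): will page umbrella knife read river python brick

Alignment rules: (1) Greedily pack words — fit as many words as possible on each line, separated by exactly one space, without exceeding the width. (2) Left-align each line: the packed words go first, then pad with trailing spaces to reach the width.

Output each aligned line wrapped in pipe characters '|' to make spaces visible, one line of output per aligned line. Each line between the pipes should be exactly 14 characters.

Line 1: ['will', 'page'] (min_width=9, slack=5)
Line 2: ['umbrella', 'knife'] (min_width=14, slack=0)
Line 3: ['read', 'river'] (min_width=10, slack=4)
Line 4: ['python', 'brick'] (min_width=12, slack=2)

Answer: |will page     |
|umbrella knife|
|read river    |
|python brick  |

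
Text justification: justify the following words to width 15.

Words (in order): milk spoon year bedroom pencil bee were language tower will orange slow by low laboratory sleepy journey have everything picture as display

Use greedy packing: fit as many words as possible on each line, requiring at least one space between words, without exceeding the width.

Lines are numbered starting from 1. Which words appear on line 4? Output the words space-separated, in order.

Answer: language tower

Derivation:
Line 1: ['milk', 'spoon', 'year'] (min_width=15, slack=0)
Line 2: ['bedroom', 'pencil'] (min_width=14, slack=1)
Line 3: ['bee', 'were'] (min_width=8, slack=7)
Line 4: ['language', 'tower'] (min_width=14, slack=1)
Line 5: ['will', 'orange'] (min_width=11, slack=4)
Line 6: ['slow', 'by', 'low'] (min_width=11, slack=4)
Line 7: ['laboratory'] (min_width=10, slack=5)
Line 8: ['sleepy', 'journey'] (min_width=14, slack=1)
Line 9: ['have', 'everything'] (min_width=15, slack=0)
Line 10: ['picture', 'as'] (min_width=10, slack=5)
Line 11: ['display'] (min_width=7, slack=8)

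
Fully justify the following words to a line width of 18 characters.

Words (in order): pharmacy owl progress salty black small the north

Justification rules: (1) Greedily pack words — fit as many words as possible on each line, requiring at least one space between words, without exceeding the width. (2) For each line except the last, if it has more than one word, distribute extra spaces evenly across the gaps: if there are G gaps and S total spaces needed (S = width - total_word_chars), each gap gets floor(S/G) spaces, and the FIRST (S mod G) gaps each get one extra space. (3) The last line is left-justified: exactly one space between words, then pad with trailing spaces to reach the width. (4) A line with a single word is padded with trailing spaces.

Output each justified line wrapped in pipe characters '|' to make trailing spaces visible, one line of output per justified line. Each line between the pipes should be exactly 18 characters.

Answer: |pharmacy       owl|
|progress     salty|
|black   small  the|
|north             |

Derivation:
Line 1: ['pharmacy', 'owl'] (min_width=12, slack=6)
Line 2: ['progress', 'salty'] (min_width=14, slack=4)
Line 3: ['black', 'small', 'the'] (min_width=15, slack=3)
Line 4: ['north'] (min_width=5, slack=13)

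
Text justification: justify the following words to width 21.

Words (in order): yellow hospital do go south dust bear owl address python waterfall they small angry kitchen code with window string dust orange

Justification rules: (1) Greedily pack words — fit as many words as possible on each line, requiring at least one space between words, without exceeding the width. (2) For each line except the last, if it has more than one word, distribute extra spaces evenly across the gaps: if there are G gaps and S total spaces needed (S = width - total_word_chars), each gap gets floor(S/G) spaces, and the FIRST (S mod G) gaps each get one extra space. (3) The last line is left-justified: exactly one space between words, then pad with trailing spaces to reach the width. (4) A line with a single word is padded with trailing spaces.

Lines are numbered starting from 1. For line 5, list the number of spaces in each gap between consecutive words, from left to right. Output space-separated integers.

Answer: 3 2

Derivation:
Line 1: ['yellow', 'hospital', 'do', 'go'] (min_width=21, slack=0)
Line 2: ['south', 'dust', 'bear', 'owl'] (min_width=19, slack=2)
Line 3: ['address', 'python'] (min_width=14, slack=7)
Line 4: ['waterfall', 'they', 'small'] (min_width=20, slack=1)
Line 5: ['angry', 'kitchen', 'code'] (min_width=18, slack=3)
Line 6: ['with', 'window', 'string'] (min_width=18, slack=3)
Line 7: ['dust', 'orange'] (min_width=11, slack=10)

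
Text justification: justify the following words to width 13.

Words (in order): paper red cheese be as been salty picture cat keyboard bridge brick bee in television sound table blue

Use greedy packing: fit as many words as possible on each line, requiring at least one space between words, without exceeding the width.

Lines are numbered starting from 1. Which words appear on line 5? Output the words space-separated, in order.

Answer: keyboard

Derivation:
Line 1: ['paper', 'red'] (min_width=9, slack=4)
Line 2: ['cheese', 'be', 'as'] (min_width=12, slack=1)
Line 3: ['been', 'salty'] (min_width=10, slack=3)
Line 4: ['picture', 'cat'] (min_width=11, slack=2)
Line 5: ['keyboard'] (min_width=8, slack=5)
Line 6: ['bridge', 'brick'] (min_width=12, slack=1)
Line 7: ['bee', 'in'] (min_width=6, slack=7)
Line 8: ['television'] (min_width=10, slack=3)
Line 9: ['sound', 'table'] (min_width=11, slack=2)
Line 10: ['blue'] (min_width=4, slack=9)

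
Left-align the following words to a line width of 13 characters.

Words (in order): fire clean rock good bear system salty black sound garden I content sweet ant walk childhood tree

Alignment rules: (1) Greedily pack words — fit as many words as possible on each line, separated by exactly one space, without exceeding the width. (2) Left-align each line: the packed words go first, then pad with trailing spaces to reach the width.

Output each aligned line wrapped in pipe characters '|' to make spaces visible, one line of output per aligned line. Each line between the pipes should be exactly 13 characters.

Line 1: ['fire', 'clean'] (min_width=10, slack=3)
Line 2: ['rock', 'good'] (min_width=9, slack=4)
Line 3: ['bear', 'system'] (min_width=11, slack=2)
Line 4: ['salty', 'black'] (min_width=11, slack=2)
Line 5: ['sound', 'garden'] (min_width=12, slack=1)
Line 6: ['I', 'content'] (min_width=9, slack=4)
Line 7: ['sweet', 'ant'] (min_width=9, slack=4)
Line 8: ['walk'] (min_width=4, slack=9)
Line 9: ['childhood'] (min_width=9, slack=4)
Line 10: ['tree'] (min_width=4, slack=9)

Answer: |fire clean   |
|rock good    |
|bear system  |
|salty black  |
|sound garden |
|I content    |
|sweet ant    |
|walk         |
|childhood    |
|tree         |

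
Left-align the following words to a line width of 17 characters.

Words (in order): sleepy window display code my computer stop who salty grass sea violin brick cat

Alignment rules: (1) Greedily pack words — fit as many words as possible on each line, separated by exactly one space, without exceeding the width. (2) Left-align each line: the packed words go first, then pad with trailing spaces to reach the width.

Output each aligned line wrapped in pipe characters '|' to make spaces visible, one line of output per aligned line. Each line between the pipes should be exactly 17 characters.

Answer: |sleepy window    |
|display code my  |
|computer stop who|
|salty grass sea  |
|violin brick cat |

Derivation:
Line 1: ['sleepy', 'window'] (min_width=13, slack=4)
Line 2: ['display', 'code', 'my'] (min_width=15, slack=2)
Line 3: ['computer', 'stop', 'who'] (min_width=17, slack=0)
Line 4: ['salty', 'grass', 'sea'] (min_width=15, slack=2)
Line 5: ['violin', 'brick', 'cat'] (min_width=16, slack=1)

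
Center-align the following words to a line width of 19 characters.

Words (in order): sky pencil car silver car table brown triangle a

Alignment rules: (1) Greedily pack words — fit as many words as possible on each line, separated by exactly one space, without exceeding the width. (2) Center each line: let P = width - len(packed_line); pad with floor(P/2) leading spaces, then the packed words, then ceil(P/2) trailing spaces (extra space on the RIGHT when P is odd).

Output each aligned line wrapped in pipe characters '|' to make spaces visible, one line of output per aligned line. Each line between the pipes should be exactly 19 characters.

Line 1: ['sky', 'pencil', 'car'] (min_width=14, slack=5)
Line 2: ['silver', 'car', 'table'] (min_width=16, slack=3)
Line 3: ['brown', 'triangle', 'a'] (min_width=16, slack=3)

Answer: |  sky pencil car   |
| silver car table  |
| brown triangle a  |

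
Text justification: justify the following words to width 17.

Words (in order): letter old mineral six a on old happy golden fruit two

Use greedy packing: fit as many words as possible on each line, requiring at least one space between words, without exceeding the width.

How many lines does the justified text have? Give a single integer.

Answer: 4

Derivation:
Line 1: ['letter', 'old'] (min_width=10, slack=7)
Line 2: ['mineral', 'six', 'a', 'on'] (min_width=16, slack=1)
Line 3: ['old', 'happy', 'golden'] (min_width=16, slack=1)
Line 4: ['fruit', 'two'] (min_width=9, slack=8)
Total lines: 4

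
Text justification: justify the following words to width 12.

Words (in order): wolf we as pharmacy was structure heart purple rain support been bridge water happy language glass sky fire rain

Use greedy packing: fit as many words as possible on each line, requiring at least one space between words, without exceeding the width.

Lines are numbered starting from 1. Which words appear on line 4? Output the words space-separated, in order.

Answer: heart purple

Derivation:
Line 1: ['wolf', 'we', 'as'] (min_width=10, slack=2)
Line 2: ['pharmacy', 'was'] (min_width=12, slack=0)
Line 3: ['structure'] (min_width=9, slack=3)
Line 4: ['heart', 'purple'] (min_width=12, slack=0)
Line 5: ['rain', 'support'] (min_width=12, slack=0)
Line 6: ['been', 'bridge'] (min_width=11, slack=1)
Line 7: ['water', 'happy'] (min_width=11, slack=1)
Line 8: ['language'] (min_width=8, slack=4)
Line 9: ['glass', 'sky'] (min_width=9, slack=3)
Line 10: ['fire', 'rain'] (min_width=9, slack=3)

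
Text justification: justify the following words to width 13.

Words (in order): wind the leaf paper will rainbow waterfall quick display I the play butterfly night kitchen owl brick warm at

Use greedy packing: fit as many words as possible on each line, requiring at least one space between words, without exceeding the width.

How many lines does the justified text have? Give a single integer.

Answer: 10

Derivation:
Line 1: ['wind', 'the', 'leaf'] (min_width=13, slack=0)
Line 2: ['paper', 'will'] (min_width=10, slack=3)
Line 3: ['rainbow'] (min_width=7, slack=6)
Line 4: ['waterfall'] (min_width=9, slack=4)
Line 5: ['quick', 'display'] (min_width=13, slack=0)
Line 6: ['I', 'the', 'play'] (min_width=10, slack=3)
Line 7: ['butterfly'] (min_width=9, slack=4)
Line 8: ['night', 'kitchen'] (min_width=13, slack=0)
Line 9: ['owl', 'brick'] (min_width=9, slack=4)
Line 10: ['warm', 'at'] (min_width=7, slack=6)
Total lines: 10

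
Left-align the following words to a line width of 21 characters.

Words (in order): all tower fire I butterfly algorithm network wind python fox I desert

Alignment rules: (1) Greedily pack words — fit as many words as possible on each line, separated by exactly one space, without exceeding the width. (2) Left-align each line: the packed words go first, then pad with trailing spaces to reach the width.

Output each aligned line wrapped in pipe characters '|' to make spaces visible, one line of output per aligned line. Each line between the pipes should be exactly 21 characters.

Answer: |all tower fire I     |
|butterfly algorithm  |
|network wind python  |
|fox I desert         |

Derivation:
Line 1: ['all', 'tower', 'fire', 'I'] (min_width=16, slack=5)
Line 2: ['butterfly', 'algorithm'] (min_width=19, slack=2)
Line 3: ['network', 'wind', 'python'] (min_width=19, slack=2)
Line 4: ['fox', 'I', 'desert'] (min_width=12, slack=9)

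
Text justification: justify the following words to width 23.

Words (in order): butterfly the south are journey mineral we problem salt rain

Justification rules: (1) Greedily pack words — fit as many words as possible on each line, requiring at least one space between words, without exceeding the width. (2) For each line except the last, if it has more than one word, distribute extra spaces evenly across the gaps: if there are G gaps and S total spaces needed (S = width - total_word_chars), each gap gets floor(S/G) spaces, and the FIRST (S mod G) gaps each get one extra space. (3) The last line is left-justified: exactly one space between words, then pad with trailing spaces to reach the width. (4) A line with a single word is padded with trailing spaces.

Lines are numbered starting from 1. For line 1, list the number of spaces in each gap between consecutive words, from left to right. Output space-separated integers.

Answer: 1 1 1

Derivation:
Line 1: ['butterfly', 'the', 'south', 'are'] (min_width=23, slack=0)
Line 2: ['journey', 'mineral', 'we'] (min_width=18, slack=5)
Line 3: ['problem', 'salt', 'rain'] (min_width=17, slack=6)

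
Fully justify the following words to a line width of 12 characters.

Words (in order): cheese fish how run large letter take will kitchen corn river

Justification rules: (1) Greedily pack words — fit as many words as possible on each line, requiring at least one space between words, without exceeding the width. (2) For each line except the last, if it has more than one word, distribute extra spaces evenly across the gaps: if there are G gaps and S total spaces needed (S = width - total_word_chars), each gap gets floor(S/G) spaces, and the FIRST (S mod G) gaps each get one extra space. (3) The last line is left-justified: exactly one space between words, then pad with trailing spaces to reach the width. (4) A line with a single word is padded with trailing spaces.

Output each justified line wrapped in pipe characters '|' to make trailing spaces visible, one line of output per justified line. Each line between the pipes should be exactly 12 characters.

Line 1: ['cheese', 'fish'] (min_width=11, slack=1)
Line 2: ['how', 'run'] (min_width=7, slack=5)
Line 3: ['large', 'letter'] (min_width=12, slack=0)
Line 4: ['take', 'will'] (min_width=9, slack=3)
Line 5: ['kitchen', 'corn'] (min_width=12, slack=0)
Line 6: ['river'] (min_width=5, slack=7)

Answer: |cheese  fish|
|how      run|
|large letter|
|take    will|
|kitchen corn|
|river       |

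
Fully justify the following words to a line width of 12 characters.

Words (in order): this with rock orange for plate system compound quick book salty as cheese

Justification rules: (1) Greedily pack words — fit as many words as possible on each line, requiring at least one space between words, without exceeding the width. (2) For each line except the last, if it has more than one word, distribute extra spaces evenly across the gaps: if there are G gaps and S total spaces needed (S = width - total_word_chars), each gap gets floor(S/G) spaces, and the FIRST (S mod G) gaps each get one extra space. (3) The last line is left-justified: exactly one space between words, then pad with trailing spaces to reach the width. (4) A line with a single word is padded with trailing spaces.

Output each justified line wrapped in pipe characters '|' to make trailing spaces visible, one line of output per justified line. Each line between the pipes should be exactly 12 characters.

Line 1: ['this', 'with'] (min_width=9, slack=3)
Line 2: ['rock', 'orange'] (min_width=11, slack=1)
Line 3: ['for', 'plate'] (min_width=9, slack=3)
Line 4: ['system'] (min_width=6, slack=6)
Line 5: ['compound'] (min_width=8, slack=4)
Line 6: ['quick', 'book'] (min_width=10, slack=2)
Line 7: ['salty', 'as'] (min_width=8, slack=4)
Line 8: ['cheese'] (min_width=6, slack=6)

Answer: |this    with|
|rock  orange|
|for    plate|
|system      |
|compound    |
|quick   book|
|salty     as|
|cheese      |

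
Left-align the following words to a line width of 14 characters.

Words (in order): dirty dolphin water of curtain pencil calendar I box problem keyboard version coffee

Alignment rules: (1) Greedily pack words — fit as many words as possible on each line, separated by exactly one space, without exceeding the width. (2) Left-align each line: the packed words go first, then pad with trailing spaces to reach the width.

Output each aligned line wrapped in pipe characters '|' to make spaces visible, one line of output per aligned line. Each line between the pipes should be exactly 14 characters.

Line 1: ['dirty', 'dolphin'] (min_width=13, slack=1)
Line 2: ['water', 'of'] (min_width=8, slack=6)
Line 3: ['curtain', 'pencil'] (min_width=14, slack=0)
Line 4: ['calendar', 'I', 'box'] (min_width=14, slack=0)
Line 5: ['problem'] (min_width=7, slack=7)
Line 6: ['keyboard'] (min_width=8, slack=6)
Line 7: ['version', 'coffee'] (min_width=14, slack=0)

Answer: |dirty dolphin |
|water of      |
|curtain pencil|
|calendar I box|
|problem       |
|keyboard      |
|version coffee|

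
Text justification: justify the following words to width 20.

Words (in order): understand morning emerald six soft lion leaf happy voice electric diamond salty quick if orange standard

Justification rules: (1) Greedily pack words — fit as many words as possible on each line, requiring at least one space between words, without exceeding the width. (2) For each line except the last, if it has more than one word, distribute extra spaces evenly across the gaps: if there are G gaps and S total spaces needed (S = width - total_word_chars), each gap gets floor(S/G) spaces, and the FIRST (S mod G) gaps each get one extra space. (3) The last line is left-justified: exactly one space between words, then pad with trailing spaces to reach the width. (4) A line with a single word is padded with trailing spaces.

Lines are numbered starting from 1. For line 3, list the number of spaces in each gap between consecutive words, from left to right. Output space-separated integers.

Answer: 4 3

Derivation:
Line 1: ['understand', 'morning'] (min_width=18, slack=2)
Line 2: ['emerald', 'six', 'soft'] (min_width=16, slack=4)
Line 3: ['lion', 'leaf', 'happy'] (min_width=15, slack=5)
Line 4: ['voice', 'electric'] (min_width=14, slack=6)
Line 5: ['diamond', 'salty', 'quick'] (min_width=19, slack=1)
Line 6: ['if', 'orange', 'standard'] (min_width=18, slack=2)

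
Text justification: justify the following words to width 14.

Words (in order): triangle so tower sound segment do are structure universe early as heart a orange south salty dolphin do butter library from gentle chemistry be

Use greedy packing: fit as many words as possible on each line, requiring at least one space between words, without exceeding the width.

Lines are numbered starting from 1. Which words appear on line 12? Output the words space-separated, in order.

Answer: chemistry be

Derivation:
Line 1: ['triangle', 'so'] (min_width=11, slack=3)
Line 2: ['tower', 'sound'] (min_width=11, slack=3)
Line 3: ['segment', 'do', 'are'] (min_width=14, slack=0)
Line 4: ['structure'] (min_width=9, slack=5)
Line 5: ['universe', 'early'] (min_width=14, slack=0)
Line 6: ['as', 'heart', 'a'] (min_width=10, slack=4)
Line 7: ['orange', 'south'] (min_width=12, slack=2)
Line 8: ['salty', 'dolphin'] (min_width=13, slack=1)
Line 9: ['do', 'butter'] (min_width=9, slack=5)
Line 10: ['library', 'from'] (min_width=12, slack=2)
Line 11: ['gentle'] (min_width=6, slack=8)
Line 12: ['chemistry', 'be'] (min_width=12, slack=2)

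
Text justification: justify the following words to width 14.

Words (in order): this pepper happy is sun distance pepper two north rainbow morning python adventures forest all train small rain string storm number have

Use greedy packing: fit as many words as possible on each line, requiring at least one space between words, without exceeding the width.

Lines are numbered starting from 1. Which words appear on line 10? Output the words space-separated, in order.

Answer: rain string

Derivation:
Line 1: ['this', 'pepper'] (min_width=11, slack=3)
Line 2: ['happy', 'is', 'sun'] (min_width=12, slack=2)
Line 3: ['distance'] (min_width=8, slack=6)
Line 4: ['pepper', 'two'] (min_width=10, slack=4)
Line 5: ['north', 'rainbow'] (min_width=13, slack=1)
Line 6: ['morning', 'python'] (min_width=14, slack=0)
Line 7: ['adventures'] (min_width=10, slack=4)
Line 8: ['forest', 'all'] (min_width=10, slack=4)
Line 9: ['train', 'small'] (min_width=11, slack=3)
Line 10: ['rain', 'string'] (min_width=11, slack=3)
Line 11: ['storm', 'number'] (min_width=12, slack=2)
Line 12: ['have'] (min_width=4, slack=10)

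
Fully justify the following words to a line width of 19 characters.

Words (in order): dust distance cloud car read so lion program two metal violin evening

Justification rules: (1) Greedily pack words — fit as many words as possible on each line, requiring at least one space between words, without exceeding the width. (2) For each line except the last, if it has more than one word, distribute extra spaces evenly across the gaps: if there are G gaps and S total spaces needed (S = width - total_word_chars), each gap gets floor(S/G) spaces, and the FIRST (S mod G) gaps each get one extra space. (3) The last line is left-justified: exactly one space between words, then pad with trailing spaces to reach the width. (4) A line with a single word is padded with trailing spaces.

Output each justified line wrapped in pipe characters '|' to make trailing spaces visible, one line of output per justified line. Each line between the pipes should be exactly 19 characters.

Line 1: ['dust', 'distance', 'cloud'] (min_width=19, slack=0)
Line 2: ['car', 'read', 'so', 'lion'] (min_width=16, slack=3)
Line 3: ['program', 'two', 'metal'] (min_width=17, slack=2)
Line 4: ['violin', 'evening'] (min_width=14, slack=5)

Answer: |dust distance cloud|
|car  read  so  lion|
|program  two  metal|
|violin evening     |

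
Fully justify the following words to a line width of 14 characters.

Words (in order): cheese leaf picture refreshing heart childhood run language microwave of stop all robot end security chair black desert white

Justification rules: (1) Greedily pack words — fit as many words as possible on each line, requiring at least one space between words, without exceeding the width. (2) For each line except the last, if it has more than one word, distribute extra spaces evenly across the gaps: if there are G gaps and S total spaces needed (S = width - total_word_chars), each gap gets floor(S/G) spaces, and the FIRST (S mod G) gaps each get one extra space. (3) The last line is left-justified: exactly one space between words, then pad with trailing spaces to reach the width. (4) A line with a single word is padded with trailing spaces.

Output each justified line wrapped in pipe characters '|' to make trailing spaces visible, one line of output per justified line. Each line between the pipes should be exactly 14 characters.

Line 1: ['cheese', 'leaf'] (min_width=11, slack=3)
Line 2: ['picture'] (min_width=7, slack=7)
Line 3: ['refreshing'] (min_width=10, slack=4)
Line 4: ['heart'] (min_width=5, slack=9)
Line 5: ['childhood', 'run'] (min_width=13, slack=1)
Line 6: ['language'] (min_width=8, slack=6)
Line 7: ['microwave', 'of'] (min_width=12, slack=2)
Line 8: ['stop', 'all', 'robot'] (min_width=14, slack=0)
Line 9: ['end', 'security'] (min_width=12, slack=2)
Line 10: ['chair', 'black'] (min_width=11, slack=3)
Line 11: ['desert', 'white'] (min_width=12, slack=2)

Answer: |cheese    leaf|
|picture       |
|refreshing    |
|heart         |
|childhood  run|
|language      |
|microwave   of|
|stop all robot|
|end   security|
|chair    black|
|desert white  |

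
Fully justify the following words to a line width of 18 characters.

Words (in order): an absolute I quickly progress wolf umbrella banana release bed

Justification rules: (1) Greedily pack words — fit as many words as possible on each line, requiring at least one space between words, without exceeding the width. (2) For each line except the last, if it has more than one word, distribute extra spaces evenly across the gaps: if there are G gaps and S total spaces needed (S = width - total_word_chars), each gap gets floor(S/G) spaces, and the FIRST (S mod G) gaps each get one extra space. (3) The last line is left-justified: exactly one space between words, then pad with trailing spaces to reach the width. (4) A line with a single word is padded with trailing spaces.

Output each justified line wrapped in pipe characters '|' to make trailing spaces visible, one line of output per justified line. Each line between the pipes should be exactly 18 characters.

Answer: |an    absolute   I|
|quickly   progress|
|wolf      umbrella|
|banana release bed|

Derivation:
Line 1: ['an', 'absolute', 'I'] (min_width=13, slack=5)
Line 2: ['quickly', 'progress'] (min_width=16, slack=2)
Line 3: ['wolf', 'umbrella'] (min_width=13, slack=5)
Line 4: ['banana', 'release', 'bed'] (min_width=18, slack=0)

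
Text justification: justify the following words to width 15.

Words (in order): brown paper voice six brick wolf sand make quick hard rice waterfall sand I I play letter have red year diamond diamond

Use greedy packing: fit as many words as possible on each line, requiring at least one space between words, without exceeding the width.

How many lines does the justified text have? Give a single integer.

Answer: 8

Derivation:
Line 1: ['brown', 'paper'] (min_width=11, slack=4)
Line 2: ['voice', 'six', 'brick'] (min_width=15, slack=0)
Line 3: ['wolf', 'sand', 'make'] (min_width=14, slack=1)
Line 4: ['quick', 'hard', 'rice'] (min_width=15, slack=0)
Line 5: ['waterfall', 'sand'] (min_width=14, slack=1)
Line 6: ['I', 'I', 'play', 'letter'] (min_width=15, slack=0)
Line 7: ['have', 'red', 'year'] (min_width=13, slack=2)
Line 8: ['diamond', 'diamond'] (min_width=15, slack=0)
Total lines: 8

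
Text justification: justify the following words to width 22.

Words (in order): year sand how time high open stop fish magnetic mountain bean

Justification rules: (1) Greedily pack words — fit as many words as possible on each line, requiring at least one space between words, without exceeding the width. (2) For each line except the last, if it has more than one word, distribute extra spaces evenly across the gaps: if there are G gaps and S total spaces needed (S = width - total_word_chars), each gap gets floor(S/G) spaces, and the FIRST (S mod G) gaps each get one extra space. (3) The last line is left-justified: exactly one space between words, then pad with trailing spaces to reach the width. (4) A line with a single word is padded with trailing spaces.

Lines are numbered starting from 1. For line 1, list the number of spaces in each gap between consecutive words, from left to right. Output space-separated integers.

Answer: 3 2 2

Derivation:
Line 1: ['year', 'sand', 'how', 'time'] (min_width=18, slack=4)
Line 2: ['high', 'open', 'stop', 'fish'] (min_width=19, slack=3)
Line 3: ['magnetic', 'mountain', 'bean'] (min_width=22, slack=0)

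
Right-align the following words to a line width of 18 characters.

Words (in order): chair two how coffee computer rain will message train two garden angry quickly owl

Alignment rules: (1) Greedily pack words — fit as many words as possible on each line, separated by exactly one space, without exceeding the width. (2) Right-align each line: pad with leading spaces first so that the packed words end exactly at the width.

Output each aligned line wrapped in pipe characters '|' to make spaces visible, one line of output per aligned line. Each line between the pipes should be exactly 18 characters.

Answer: |     chair two how|
|   coffee computer|
| rain will message|
|  train two garden|
| angry quickly owl|

Derivation:
Line 1: ['chair', 'two', 'how'] (min_width=13, slack=5)
Line 2: ['coffee', 'computer'] (min_width=15, slack=3)
Line 3: ['rain', 'will', 'message'] (min_width=17, slack=1)
Line 4: ['train', 'two', 'garden'] (min_width=16, slack=2)
Line 5: ['angry', 'quickly', 'owl'] (min_width=17, slack=1)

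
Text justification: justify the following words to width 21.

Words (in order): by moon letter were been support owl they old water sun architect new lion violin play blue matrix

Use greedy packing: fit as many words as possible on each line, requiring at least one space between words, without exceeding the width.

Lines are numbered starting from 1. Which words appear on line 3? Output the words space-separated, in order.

Line 1: ['by', 'moon', 'letter', 'were'] (min_width=19, slack=2)
Line 2: ['been', 'support', 'owl', 'they'] (min_width=21, slack=0)
Line 3: ['old', 'water', 'sun'] (min_width=13, slack=8)
Line 4: ['architect', 'new', 'lion'] (min_width=18, slack=3)
Line 5: ['violin', 'play', 'blue'] (min_width=16, slack=5)
Line 6: ['matrix'] (min_width=6, slack=15)

Answer: old water sun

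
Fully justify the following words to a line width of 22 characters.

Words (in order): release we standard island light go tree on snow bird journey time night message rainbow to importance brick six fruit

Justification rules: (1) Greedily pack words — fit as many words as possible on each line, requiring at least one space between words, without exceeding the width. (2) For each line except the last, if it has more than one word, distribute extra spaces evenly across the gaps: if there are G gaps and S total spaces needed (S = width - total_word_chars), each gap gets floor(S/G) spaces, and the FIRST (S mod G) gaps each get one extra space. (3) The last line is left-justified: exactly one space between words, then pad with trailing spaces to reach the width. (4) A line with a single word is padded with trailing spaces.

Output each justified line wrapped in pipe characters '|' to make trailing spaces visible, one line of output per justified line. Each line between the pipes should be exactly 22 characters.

Answer: |release   we  standard|
|island  light  go tree|
|on  snow  bird journey|
|time   night   message|
|rainbow  to importance|
|brick six fruit       |

Derivation:
Line 1: ['release', 'we', 'standard'] (min_width=19, slack=3)
Line 2: ['island', 'light', 'go', 'tree'] (min_width=20, slack=2)
Line 3: ['on', 'snow', 'bird', 'journey'] (min_width=20, slack=2)
Line 4: ['time', 'night', 'message'] (min_width=18, slack=4)
Line 5: ['rainbow', 'to', 'importance'] (min_width=21, slack=1)
Line 6: ['brick', 'six', 'fruit'] (min_width=15, slack=7)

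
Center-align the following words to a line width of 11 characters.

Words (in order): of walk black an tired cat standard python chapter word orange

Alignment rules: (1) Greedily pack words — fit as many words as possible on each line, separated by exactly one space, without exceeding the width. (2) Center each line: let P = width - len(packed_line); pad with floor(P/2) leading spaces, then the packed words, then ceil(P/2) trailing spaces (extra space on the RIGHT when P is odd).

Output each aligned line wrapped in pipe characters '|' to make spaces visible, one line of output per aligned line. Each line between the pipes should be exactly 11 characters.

Line 1: ['of', 'walk'] (min_width=7, slack=4)
Line 2: ['black', 'an'] (min_width=8, slack=3)
Line 3: ['tired', 'cat'] (min_width=9, slack=2)
Line 4: ['standard'] (min_width=8, slack=3)
Line 5: ['python'] (min_width=6, slack=5)
Line 6: ['chapter'] (min_width=7, slack=4)
Line 7: ['word', 'orange'] (min_width=11, slack=0)

Answer: |  of walk  |
| black an  |
| tired cat |
| standard  |
|  python   |
|  chapter  |
|word orange|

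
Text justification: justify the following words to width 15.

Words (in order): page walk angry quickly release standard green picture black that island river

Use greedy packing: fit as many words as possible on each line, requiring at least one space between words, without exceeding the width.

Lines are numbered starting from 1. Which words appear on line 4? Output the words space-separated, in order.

Answer: picture black

Derivation:
Line 1: ['page', 'walk', 'angry'] (min_width=15, slack=0)
Line 2: ['quickly', 'release'] (min_width=15, slack=0)
Line 3: ['standard', 'green'] (min_width=14, slack=1)
Line 4: ['picture', 'black'] (min_width=13, slack=2)
Line 5: ['that', 'island'] (min_width=11, slack=4)
Line 6: ['river'] (min_width=5, slack=10)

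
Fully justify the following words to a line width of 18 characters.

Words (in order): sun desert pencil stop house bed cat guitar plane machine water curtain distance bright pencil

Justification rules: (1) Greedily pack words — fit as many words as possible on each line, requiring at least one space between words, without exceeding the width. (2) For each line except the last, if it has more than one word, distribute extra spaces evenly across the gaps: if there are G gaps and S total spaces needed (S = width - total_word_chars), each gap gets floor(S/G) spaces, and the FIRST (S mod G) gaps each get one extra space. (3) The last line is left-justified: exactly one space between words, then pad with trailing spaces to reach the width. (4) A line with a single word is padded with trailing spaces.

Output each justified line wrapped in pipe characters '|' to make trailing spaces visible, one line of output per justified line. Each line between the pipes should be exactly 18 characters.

Answer: |sun  desert pencil|
|stop house bed cat|
|guitar       plane|
|machine      water|
|curtain   distance|
|bright pencil     |

Derivation:
Line 1: ['sun', 'desert', 'pencil'] (min_width=17, slack=1)
Line 2: ['stop', 'house', 'bed', 'cat'] (min_width=18, slack=0)
Line 3: ['guitar', 'plane'] (min_width=12, slack=6)
Line 4: ['machine', 'water'] (min_width=13, slack=5)
Line 5: ['curtain', 'distance'] (min_width=16, slack=2)
Line 6: ['bright', 'pencil'] (min_width=13, slack=5)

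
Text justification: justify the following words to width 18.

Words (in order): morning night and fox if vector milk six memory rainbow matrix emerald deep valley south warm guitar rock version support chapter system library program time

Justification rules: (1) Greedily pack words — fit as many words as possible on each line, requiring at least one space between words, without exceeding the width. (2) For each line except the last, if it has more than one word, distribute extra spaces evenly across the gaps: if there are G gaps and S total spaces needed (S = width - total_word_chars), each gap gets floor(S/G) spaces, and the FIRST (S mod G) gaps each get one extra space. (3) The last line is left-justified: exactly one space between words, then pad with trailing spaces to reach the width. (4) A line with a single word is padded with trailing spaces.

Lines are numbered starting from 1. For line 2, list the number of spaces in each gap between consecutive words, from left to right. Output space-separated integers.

Line 1: ['morning', 'night', 'and'] (min_width=17, slack=1)
Line 2: ['fox', 'if', 'vector', 'milk'] (min_width=18, slack=0)
Line 3: ['six', 'memory', 'rainbow'] (min_width=18, slack=0)
Line 4: ['matrix', 'emerald'] (min_width=14, slack=4)
Line 5: ['deep', 'valley', 'south'] (min_width=17, slack=1)
Line 6: ['warm', 'guitar', 'rock'] (min_width=16, slack=2)
Line 7: ['version', 'support'] (min_width=15, slack=3)
Line 8: ['chapter', 'system'] (min_width=14, slack=4)
Line 9: ['library', 'program'] (min_width=15, slack=3)
Line 10: ['time'] (min_width=4, slack=14)

Answer: 1 1 1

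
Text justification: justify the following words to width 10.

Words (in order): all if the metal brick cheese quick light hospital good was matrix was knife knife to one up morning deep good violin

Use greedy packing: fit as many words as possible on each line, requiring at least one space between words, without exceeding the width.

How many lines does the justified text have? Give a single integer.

Answer: 15

Derivation:
Line 1: ['all', 'if', 'the'] (min_width=10, slack=0)
Line 2: ['metal'] (min_width=5, slack=5)
Line 3: ['brick'] (min_width=5, slack=5)
Line 4: ['cheese'] (min_width=6, slack=4)
Line 5: ['quick'] (min_width=5, slack=5)
Line 6: ['light'] (min_width=5, slack=5)
Line 7: ['hospital'] (min_width=8, slack=2)
Line 8: ['good', 'was'] (min_width=8, slack=2)
Line 9: ['matrix', 'was'] (min_width=10, slack=0)
Line 10: ['knife'] (min_width=5, slack=5)
Line 11: ['knife', 'to'] (min_width=8, slack=2)
Line 12: ['one', 'up'] (min_width=6, slack=4)
Line 13: ['morning'] (min_width=7, slack=3)
Line 14: ['deep', 'good'] (min_width=9, slack=1)
Line 15: ['violin'] (min_width=6, slack=4)
Total lines: 15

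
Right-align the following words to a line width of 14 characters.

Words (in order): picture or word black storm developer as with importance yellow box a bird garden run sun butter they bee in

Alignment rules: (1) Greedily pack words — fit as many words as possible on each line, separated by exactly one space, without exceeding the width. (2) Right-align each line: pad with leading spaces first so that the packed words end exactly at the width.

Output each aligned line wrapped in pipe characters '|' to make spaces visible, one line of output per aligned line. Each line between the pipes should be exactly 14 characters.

Line 1: ['picture', 'or'] (min_width=10, slack=4)
Line 2: ['word', 'black'] (min_width=10, slack=4)
Line 3: ['storm'] (min_width=5, slack=9)
Line 4: ['developer', 'as'] (min_width=12, slack=2)
Line 5: ['with'] (min_width=4, slack=10)
Line 6: ['importance'] (min_width=10, slack=4)
Line 7: ['yellow', 'box', 'a'] (min_width=12, slack=2)
Line 8: ['bird', 'garden'] (min_width=11, slack=3)
Line 9: ['run', 'sun', 'butter'] (min_width=14, slack=0)
Line 10: ['they', 'bee', 'in'] (min_width=11, slack=3)

Answer: |    picture or|
|    word black|
|         storm|
|  developer as|
|          with|
|    importance|
|  yellow box a|
|   bird garden|
|run sun butter|
|   they bee in|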